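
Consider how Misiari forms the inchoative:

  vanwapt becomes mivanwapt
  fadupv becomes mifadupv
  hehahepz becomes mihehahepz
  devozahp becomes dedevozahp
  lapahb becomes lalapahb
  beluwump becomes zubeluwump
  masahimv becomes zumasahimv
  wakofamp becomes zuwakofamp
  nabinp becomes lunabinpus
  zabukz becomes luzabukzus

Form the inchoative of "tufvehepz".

mitufvehepz

devozahp and beluwump both end in -p yet inflect differently (dedevozahp, zubeluwump), so the final letter is not what conditions the rule; the second-to-last letter is.
"tufvehepz" has second-to-last letter 'p'. The stems whose second-to-last letter is 'p' (vanwapt → mivanwapt, fadupv → mifadupv, hehahepz → mihehahepz) add the prefix mi-.
The other patterns: stems whose second-to-last letter is 'h' repeat the first consonant+vowel as a prefix; stems whose second-to-last letter is 'm' add the prefix zu-; stems whose second-to-last letter is 'k' or 'n' add lu- … -us around the stem.
So tufvehepz → mitufvehepz.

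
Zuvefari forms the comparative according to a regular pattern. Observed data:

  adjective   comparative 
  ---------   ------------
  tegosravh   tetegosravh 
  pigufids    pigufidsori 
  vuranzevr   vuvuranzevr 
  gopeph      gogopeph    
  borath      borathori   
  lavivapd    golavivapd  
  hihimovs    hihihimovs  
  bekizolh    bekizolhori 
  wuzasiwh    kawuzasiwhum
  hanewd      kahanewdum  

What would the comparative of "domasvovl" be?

dodomasvovl

"domasvovl" has second-to-last letter 'v'. The stems whose second-to-last letter is 'v' (hihimovs → hihihimovs, tegosravh → tetegosravh, vuranzevr → vuvuranzevr) repeat the first consonant+vowel as a prefix.
The other patterns: stems whose second-to-last letter is 'p' add the prefix go-; stems whose second-to-last letter is 'w' add ka- … -um around the stem; stems whose second-to-last letter is 'd', 'l' or 't' add -ori.
So domasvovl → dodomasvovl.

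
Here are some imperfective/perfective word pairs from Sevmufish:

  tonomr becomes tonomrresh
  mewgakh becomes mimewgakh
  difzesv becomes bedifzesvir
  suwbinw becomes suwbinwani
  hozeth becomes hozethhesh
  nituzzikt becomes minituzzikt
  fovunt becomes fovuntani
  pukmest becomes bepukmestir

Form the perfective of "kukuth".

kukuthhesh

"kukuth" has second-to-last letter 't'. The one such stem in the data (hozeth → hozethhesh) doubles the final consonant and adds -esh (as does tonomr), so the same rule applies.
So kukuth → kukuthhesh.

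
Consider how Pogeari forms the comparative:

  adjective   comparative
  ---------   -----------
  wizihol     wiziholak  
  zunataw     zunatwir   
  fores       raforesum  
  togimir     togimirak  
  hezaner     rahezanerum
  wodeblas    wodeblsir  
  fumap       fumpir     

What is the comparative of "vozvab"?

vozvbir

hezaner and togimir both end in -r yet inflect differently (rahezanerum, togimirak), so the final letter is not what conditions the rule; the last vowel is.
"vozvab" has last vowel 'a'. The stems whose last vowel is 'a' (zunataw → zunatwir, fumap → fumpir, wodeblas → wodeblsir) delete the last vowel and add -ir.
So vozvab → vozvbir.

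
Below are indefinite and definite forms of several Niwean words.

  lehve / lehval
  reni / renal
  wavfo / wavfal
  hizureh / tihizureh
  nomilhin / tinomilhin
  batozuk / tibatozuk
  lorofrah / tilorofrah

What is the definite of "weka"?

wekal

lehve and hizureh both have last vowel 'e' yet inflect differently (lehval, tihizureh), so the last vowel is not what conditions the rule; whether the stem ends in a vowel or a consonant is.
"weka" ends in a vowel. The stems ending in a vowel (lehve → lehval, reni → renal, wavfo → wavfal) drop the final letter and add -al.
The other pattern: stems ending in a consonant add the prefix ti-.
So weka → wekal.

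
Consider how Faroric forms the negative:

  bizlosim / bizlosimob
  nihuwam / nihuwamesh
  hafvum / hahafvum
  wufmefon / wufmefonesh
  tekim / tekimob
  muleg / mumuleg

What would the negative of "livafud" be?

"livafud" has last vowel 'u'. The one such stem in the data (hafvum → hahafvum) repeats the first consonant+vowel as a prefix (as does muleg), so the same rule applies.
The other patterns: stems whose last vowel is 'a' or 'o' add -esh; stems whose last vowel is 'i' add -ob.
So livafud → lilivafud.

lilivafud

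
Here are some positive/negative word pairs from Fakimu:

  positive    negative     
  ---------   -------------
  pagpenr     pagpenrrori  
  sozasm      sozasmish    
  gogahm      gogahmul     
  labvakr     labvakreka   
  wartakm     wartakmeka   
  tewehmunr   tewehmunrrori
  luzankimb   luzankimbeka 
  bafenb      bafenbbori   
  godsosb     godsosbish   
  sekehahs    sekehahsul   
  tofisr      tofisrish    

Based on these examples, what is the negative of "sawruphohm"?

sawruphohmul

gogahm and sozasm both end in -m yet inflect differently (gogahmul, sozasmish), so the final letter is not what conditions the rule; the second-to-last letter is.
"sawruphohm" has second-to-last letter 'h'. The stems whose second-to-last letter is 'h' (gogahm → gogahmul, sekehahs → sekehahsul) add -ul.
So sawruphohm → sawruphohmul.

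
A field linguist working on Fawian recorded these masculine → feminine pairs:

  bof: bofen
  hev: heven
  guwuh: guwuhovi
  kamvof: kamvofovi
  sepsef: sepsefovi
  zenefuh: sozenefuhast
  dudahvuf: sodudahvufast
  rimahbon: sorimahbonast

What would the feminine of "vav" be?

"vav" has 1 vowel. The stems with 1 vowel (bof → bofen, hev → heven) add -en.
The other patterns: stems with 2 vowels add -ovi; stems with 3 vowels add so- … -ast around the stem.
So vav → vaven.

vaven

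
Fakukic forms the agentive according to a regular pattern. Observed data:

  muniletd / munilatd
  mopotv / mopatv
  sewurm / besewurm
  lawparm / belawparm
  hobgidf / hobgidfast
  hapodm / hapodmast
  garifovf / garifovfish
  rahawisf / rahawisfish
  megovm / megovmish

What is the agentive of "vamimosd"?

vamimosdish

"vamimosd" has second-to-last letter 's'. The one such stem in the data (rahawisf → rahawisfish) adds -ish, so the same rule applies.
So vamimosd → vamimosdish.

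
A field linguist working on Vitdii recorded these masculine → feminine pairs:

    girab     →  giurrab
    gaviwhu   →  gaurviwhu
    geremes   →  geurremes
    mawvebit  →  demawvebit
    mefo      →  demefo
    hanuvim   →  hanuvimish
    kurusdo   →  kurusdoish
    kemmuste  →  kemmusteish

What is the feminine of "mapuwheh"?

mefo and kurusdo both end in -o yet inflect differently (demefo, kurusdoish), so the final letter is not what conditions the rule; the first letter is.
"mapuwheh" begins with m-. The stems beginning with m- (mawvebit → demawvebit, mefo → demefo) add the prefix de-.
So mapuwheh → demapuwheh.

demapuwheh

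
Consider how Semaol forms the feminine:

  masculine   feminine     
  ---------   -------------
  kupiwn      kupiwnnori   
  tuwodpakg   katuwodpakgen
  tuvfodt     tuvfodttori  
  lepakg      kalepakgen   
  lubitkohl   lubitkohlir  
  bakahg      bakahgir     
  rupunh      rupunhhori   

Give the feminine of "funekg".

bakahg and lepakg both end in -g yet inflect differently (bakahgir, kalepakgen), so the final letter is not what conditions the rule; the second-to-last letter is.
"funekg" has second-to-last letter 'k'. The stems whose second-to-last letter is 'k' (lepakg → kalepakgen, tuwodpakg → katuwodpakgen) add ka- … -en around the stem.
The other patterns: stems whose second-to-last letter is 'h' add -ir; stems whose second-to-last letter is 'd', 'n' or 'w' double the final consonant and add -ori.
So funekg → kafunekgen.

kafunekgen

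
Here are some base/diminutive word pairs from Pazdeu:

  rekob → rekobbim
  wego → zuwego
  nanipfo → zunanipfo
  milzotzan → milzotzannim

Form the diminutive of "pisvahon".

nanipfo and rekob both have last vowel 'o' yet inflect differently (zunanipfo, rekobbim), so the last vowel is not what conditions the rule; whether the stem ends in a vowel or a consonant is.
"pisvahon" ends in a consonant. The stems ending in a consonant (rekob → rekobbim, milzotzan → milzotzannim) double the final consonant and add -im.
So pisvahon → pisvahonnim.

pisvahonnim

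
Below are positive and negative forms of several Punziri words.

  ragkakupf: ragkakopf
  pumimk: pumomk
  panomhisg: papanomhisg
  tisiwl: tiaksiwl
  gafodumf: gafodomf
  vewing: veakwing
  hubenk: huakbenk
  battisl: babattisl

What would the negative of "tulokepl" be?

pumimk and hubenk both end in -k yet inflect differently (pumomk, huakbenk), so the final letter is not what conditions the rule; the second-to-last letter is.
"tulokepl" has second-to-last letter 'p'. The one such stem in the data (ragkakupf → ragkakopf) changes the last vowel to 'o' (as do pumimk, gafodumf), so the same rule applies.
The other patterns: stems whose second-to-last letter is 's' repeat the first consonant+vowel as a prefix; stems whose second-to-last letter is 'n' or 'w' insert -ak- after the first vowel.
So tulokepl → tulokopl.

tulokopl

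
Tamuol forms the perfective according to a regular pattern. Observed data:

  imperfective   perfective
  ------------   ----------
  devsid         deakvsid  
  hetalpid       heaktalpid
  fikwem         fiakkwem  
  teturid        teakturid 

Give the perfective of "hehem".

Every pair shown (devsid → deakvsid, hetalpid → heaktalpid, fikwem → fiakkwem, …) follows the same rule: insert -ak- after the first vowel.
So hehem → heakhem.

heakhem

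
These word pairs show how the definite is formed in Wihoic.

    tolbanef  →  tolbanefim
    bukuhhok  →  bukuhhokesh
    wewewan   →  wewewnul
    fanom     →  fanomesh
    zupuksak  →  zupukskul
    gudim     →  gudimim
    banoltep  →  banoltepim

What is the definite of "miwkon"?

miwkonesh

zupuksak and bukuhhok both end in -k yet inflect differently (zupukskul, bukuhhokesh), so the final letter is not what conditions the rule; the last vowel is.
"miwkon" has last vowel 'o'. The stems whose last vowel is 'o' (bukuhhok → bukuhhokesh, fanom → fanomesh) add -esh.
So miwkon → miwkonesh.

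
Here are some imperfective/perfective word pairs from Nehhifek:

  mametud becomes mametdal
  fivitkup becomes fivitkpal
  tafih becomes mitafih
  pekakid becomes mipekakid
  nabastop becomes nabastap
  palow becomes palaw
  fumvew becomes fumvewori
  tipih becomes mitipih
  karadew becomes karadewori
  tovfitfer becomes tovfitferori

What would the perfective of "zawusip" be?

mizawusip

pekakid and mametud both end in -d yet inflect differently (mipekakid, mametdal), so the final letter is not what conditions the rule; the last vowel is.
"zawusip" has last vowel 'i'. The stems whose last vowel is 'i' (tipih → mitipih, pekakid → mipekakid, tafih → mitafih) add the prefix mi-.
So zawusip → mizawusip.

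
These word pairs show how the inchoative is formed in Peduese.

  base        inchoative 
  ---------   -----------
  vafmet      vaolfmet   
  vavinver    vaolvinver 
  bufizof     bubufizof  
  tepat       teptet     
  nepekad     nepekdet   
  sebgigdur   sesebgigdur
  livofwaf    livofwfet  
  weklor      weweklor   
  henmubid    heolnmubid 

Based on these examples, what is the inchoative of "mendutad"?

bufizof and livofwaf both end in -f yet inflect differently (bubufizof, livofwfet), so the final letter is not what conditions the rule; the last vowel is.
"mendutad" has last vowel 'a'. The stems whose last vowel is 'a' (tepat → teptet, nepekad → nepekdet, livofwaf → livofwfet) delete the last vowel and add -et.
The other patterns: stems whose last vowel is 'o' or 'u' repeat the first consonant+vowel as a prefix; stems whose last vowel is 'e' or 'i' insert -ol- after the first vowel.
So mendutad → mendutdet.

mendutdet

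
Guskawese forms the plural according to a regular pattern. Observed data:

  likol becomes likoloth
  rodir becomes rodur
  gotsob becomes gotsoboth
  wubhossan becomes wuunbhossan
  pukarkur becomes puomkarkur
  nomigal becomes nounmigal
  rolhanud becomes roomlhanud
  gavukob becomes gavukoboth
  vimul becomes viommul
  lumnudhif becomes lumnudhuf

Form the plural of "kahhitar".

"kahhitar" has last vowel 'a'. The stems whose last vowel is 'a' (wubhossan → wuunbhossan, nomigal → nounmigal) insert -un- after the first vowel.
The other patterns: stems whose last vowel is 'u' insert -om- after the first vowel; stems whose last vowel is 'o' add -oth; stems whose last vowel is 'i' change the last vowel to 'u'.
So kahhitar → kaunhhitar.

kaunhhitar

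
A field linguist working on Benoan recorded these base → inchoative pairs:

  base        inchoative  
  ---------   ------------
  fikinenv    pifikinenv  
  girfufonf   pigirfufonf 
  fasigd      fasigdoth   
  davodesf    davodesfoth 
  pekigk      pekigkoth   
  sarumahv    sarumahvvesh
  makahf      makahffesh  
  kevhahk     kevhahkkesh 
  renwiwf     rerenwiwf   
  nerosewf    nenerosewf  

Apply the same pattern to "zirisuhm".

zirisuhmmesh

girfufonf and davodesf both end in -f yet inflect differently (pigirfufonf, davodesfoth), so the final letter is not what conditions the rule; the second-to-last letter is.
"zirisuhm" has second-to-last letter 'h'. The stems whose second-to-last letter is 'h' (sarumahv → sarumahvvesh, makahf → makahffesh, kevhahk → kevhahkkesh) double the final consonant and add -esh.
The other patterns: stems whose second-to-last letter is 'n' add the prefix pi-; stems whose second-to-last letter is 'g' or 's' add -oth; stems whose second-to-last letter is 'w' repeat the first consonant+vowel as a prefix.
So zirisuhm → zirisuhmmesh.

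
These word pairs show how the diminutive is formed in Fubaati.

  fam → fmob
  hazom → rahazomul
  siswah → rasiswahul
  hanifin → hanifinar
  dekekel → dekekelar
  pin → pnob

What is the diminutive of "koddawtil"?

koddawtilar

fam and hazom both end in -m yet inflect differently (fmob, rahazomul), so the final letter is not what conditions the rule; the number of vowels is.
"koddawtil" has 3 vowels. The stems with 3 vowels (hanifin → hanifinar, dekekel → dekekelar) add -ar.
So koddawtil → koddawtilar.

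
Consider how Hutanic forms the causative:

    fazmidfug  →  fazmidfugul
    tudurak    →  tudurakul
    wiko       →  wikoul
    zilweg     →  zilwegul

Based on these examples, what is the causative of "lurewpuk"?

lurewpukul

Every pair shown (fazmidfug → fazmidfugul, tudurak → tudurakul, wiko → wikoul, …) follows the same rule: add -ul.
So lurewpuk → lurewpukul.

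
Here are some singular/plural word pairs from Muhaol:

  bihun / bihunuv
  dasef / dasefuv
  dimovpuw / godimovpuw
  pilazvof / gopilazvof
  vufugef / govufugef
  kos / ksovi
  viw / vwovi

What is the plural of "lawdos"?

dasef and pilazvof both end in -f yet inflect differently (dasefuv, gopilazvof), so the final letter is not what conditions the rule; the number of vowels is.
"lawdos" has 2 vowels. The stems with 2 vowels (dasef → dasefuv, bihun → bihunuv) add -uv.
The other patterns: stems with 1 vowel delete the last vowel and add -ovi; stems with 3 vowels add the prefix go-.
So lawdos → lawdosuv.

lawdosuv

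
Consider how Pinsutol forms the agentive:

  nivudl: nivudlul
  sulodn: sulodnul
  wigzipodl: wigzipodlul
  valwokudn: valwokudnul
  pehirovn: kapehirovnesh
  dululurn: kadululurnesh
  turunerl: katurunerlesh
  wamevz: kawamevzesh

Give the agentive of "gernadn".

"gernadn" has second-to-last letter 'd'. The stems whose second-to-last letter is 'd' (nivudl → nivudlul, sulodn → sulodnul, wigzipodl → wigzipodlul) add -ul.
The other pattern: stems whose second-to-last letter is 'r' or 'v' add ka- … -esh around the stem.
So gernadn → gernadnul.

gernadnul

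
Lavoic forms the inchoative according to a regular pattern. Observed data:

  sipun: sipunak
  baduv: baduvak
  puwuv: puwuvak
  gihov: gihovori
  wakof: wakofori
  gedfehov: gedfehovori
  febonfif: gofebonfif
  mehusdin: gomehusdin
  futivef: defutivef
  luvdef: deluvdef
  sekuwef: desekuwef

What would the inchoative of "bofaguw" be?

bofaguwak

"bofaguw" has last vowel 'u'. The stems whose last vowel is 'u' (sipun → sipunak, baduv → baduvak, puwuv → puwuvak) add -ak.
The other patterns: stems whose last vowel is 'o' add -ori; stems whose last vowel is 'i' add the prefix go-; stems whose last vowel is 'e' add the prefix de-.
So bofaguw → bofaguwak.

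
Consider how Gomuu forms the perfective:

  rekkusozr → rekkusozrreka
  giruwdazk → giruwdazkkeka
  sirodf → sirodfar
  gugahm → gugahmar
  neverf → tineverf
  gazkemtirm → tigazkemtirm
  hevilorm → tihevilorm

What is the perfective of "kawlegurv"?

"kawlegurv" has second-to-last letter 'r'. The stems whose second-to-last letter is 'r' (hevilorm → tihevilorm, neverf → tineverf, gazkemtirm → tigazkemtirm) add the prefix ti-.
The other patterns: stems whose second-to-last letter is 'z' double the final consonant and add -eka; stems whose second-to-last letter is 'd' or 'h' add -ar.
So kawlegurv → tikawlegurv.

tikawlegurv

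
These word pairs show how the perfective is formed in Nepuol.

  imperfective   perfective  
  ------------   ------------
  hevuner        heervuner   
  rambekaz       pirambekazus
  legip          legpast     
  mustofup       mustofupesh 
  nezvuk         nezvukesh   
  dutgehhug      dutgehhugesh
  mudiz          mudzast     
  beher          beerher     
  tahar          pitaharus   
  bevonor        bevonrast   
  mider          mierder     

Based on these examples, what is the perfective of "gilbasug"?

"gilbasug" has last vowel 'u'. The stems whose last vowel is 'u' (dutgehhug → dutgehhugesh, mustofup → mustofupesh, nezvuk → nezvukesh) add -esh.
The other patterns: stems whose last vowel is 'a' add pi- … -us around the stem; stems whose last vowel is 'e' insert -er- after the first vowel; stems whose last vowel is 'i' or 'o' delete the last vowel and add -ast.
So gilbasug → gilbasugesh.

gilbasugesh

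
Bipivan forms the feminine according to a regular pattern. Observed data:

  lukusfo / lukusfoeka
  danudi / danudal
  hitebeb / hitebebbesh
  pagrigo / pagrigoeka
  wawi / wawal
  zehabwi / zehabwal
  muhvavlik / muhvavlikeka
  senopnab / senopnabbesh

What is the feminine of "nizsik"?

nizsikeka

wawi and muhvavlik both have last vowel 'i' yet inflect differently (wawal, muhvavlikeka), so the last vowel is not what conditions the rule; the final letter is.
"nizsik" ends in -k. The one such stem in the data (muhvavlik → muhvavlikeka) adds -eka, so the same rule applies.
So nizsik → nizsikeka.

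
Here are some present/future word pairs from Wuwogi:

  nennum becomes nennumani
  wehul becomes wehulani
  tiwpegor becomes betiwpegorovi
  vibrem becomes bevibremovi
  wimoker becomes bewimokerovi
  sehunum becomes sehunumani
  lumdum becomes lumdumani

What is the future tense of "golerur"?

golerurani

lumdum and vibrem both end in -m yet inflect differently (lumdumani, bevibremovi), so the final letter is not what conditions the rule; the last vowel is.
"golerur" has last vowel 'u'. The stems whose last vowel is 'u' (lumdum → lumdumani, nennum → nennumani, wehul → wehulani) add -ani.
The other pattern: stems whose last vowel is 'e' or 'o' add be- … -ovi around the stem.
So golerur → golerurani.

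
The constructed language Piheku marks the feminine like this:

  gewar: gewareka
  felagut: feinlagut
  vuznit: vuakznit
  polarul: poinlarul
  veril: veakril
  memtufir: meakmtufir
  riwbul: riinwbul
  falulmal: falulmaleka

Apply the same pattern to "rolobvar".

rolobvareka

veril and riwbul both end in -l yet inflect differently (veakril, riinwbul), so the final letter is not what conditions the rule; the last vowel is.
"rolobvar" has last vowel 'a'. The stems whose last vowel is 'a' (falulmal → falulmaleka, gewar → gewareka) add -eka.
The other patterns: stems whose last vowel is 'i' insert -ak- after the first vowel; stems whose last vowel is 'u' insert -in- after the first vowel.
So rolobvar → rolobvareka.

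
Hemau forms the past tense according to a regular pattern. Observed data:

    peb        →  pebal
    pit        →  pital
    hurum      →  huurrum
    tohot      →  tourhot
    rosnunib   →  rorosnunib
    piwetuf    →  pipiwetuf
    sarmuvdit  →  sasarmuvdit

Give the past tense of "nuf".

pit and tohot both end in -t yet inflect differently (pital, tourhot), so the final letter is not what conditions the rule; the number of vowels is.
"nuf" has 1 vowel. The stems with 1 vowel (peb → pebal, pit → pital) add -al.
The other patterns: stems with 2 vowels insert -ur- after the first vowel; stems with 3 vowels repeat the first consonant+vowel as a prefix.
So nuf → nufal.

nufal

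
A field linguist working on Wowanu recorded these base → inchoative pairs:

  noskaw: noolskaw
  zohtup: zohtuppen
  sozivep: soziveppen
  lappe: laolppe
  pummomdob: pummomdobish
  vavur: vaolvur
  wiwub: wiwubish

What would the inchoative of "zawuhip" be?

zawuhippen

wiwub and zohtup both have last vowel 'u' yet inflect differently (wiwubish, zohtuppen), so the last vowel is not what conditions the rule; the final letter is.
"zawuhip" ends in -p. The stems ending in -p (sozivep → soziveppen, zohtup → zohtuppen) double the final consonant and add -en.
So zawuhip → zawuhippen.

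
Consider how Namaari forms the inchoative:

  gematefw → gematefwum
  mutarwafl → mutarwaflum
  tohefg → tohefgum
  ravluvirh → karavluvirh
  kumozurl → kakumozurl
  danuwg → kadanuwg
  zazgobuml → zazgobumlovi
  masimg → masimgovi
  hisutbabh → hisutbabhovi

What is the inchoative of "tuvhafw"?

"tuvhafw" has second-to-last letter 'f'. The stems whose second-to-last letter is 'f' (gematefw → gematefwum, mutarwafl → mutarwaflum, tohefg → tohefgum) add -um.
The other patterns: stems whose second-to-last letter is 'r' or 'w' add the prefix ka-; stems whose second-to-last letter is 'b' or 'm' add -ovi.
So tuvhafw → tuvhafwum.

tuvhafwum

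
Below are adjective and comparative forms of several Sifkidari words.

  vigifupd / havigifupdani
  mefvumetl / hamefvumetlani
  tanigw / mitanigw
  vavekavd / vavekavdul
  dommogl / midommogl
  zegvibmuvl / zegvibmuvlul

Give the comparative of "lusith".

zegvibmuvl and dommogl both end in -l yet inflect differently (zegvibmuvlul, midommogl), so the final letter is not what conditions the rule; the second-to-last letter is.
"lusith" has second-to-last letter 't'. The one such stem in the data (mefvumetl → hamefvumetlani) adds ha- … -ani around the stem, so the same rule applies.
So lusith → halusithani.

halusithani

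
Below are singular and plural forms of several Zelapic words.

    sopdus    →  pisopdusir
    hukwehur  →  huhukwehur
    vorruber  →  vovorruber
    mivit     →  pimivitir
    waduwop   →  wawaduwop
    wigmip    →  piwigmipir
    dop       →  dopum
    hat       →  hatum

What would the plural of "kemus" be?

pikemusir

hat and mivit both end in -t yet inflect differently (hatum, pimivitir), so the final letter is not what conditions the rule; the number of vowels is.
"kemus" has 2 vowels. The stems with 2 vowels (mivit → pimivitir, sopdus → pisopdusir, wigmip → piwigmipir) add pi- … -ir around the stem.
The other patterns: stems with 1 vowel add -um; stems with 3 vowels repeat the first consonant+vowel as a prefix.
So kemus → pikemusir.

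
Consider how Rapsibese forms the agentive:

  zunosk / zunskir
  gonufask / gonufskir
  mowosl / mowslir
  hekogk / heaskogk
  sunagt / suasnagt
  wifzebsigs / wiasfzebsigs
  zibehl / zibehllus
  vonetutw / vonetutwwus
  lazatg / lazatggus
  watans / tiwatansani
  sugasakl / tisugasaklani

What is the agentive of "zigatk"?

zunosk and hekogk both end in -k yet inflect differently (zunskir, heaskogk), so the final letter is not what conditions the rule; the second-to-last letter is.
"zigatk" has second-to-last letter 't'. The stems whose second-to-last letter is 't' (vonetutw → vonetutwwus, lazatg → lazatggus) double the final consonant and add -us.
The other patterns: stems whose second-to-last letter is 's' delete the last vowel and add -ir; stems whose second-to-last letter is 'g' insert -as- after the first vowel; stems whose second-to-last letter is 'k' or 'n' add ti- … -ani around the stem.
So zigatk → zigatkkus.

zigatkkus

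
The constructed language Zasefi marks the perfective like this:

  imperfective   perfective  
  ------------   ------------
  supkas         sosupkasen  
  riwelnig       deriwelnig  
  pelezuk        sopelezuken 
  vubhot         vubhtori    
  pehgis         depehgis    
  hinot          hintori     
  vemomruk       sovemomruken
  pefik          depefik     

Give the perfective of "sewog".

pefik and vemomruk both end in -k yet inflect differently (depefik, sovemomruken), so the final letter is not what conditions the rule; the last vowel is.
"sewog" has last vowel 'o'. The stems whose last vowel is 'o' (hinot → hintori, vubhot → vubhtori) delete the last vowel and add -ori.
The other patterns: stems whose last vowel is 'i' add the prefix de-; stems whose last vowel is 'a' or 'u' add so- … -en around the stem.
So sewog → sewgori.

sewgori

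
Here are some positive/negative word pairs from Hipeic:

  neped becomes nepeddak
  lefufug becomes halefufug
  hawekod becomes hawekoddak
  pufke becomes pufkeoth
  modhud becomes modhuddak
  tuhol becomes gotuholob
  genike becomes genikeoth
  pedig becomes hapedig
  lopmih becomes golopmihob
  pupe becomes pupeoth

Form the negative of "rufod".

genike and neped both have last vowel 'e' yet inflect differently (genikeoth, nepeddak), so the last vowel is not what conditions the rule; the final letter is.
"rufod" ends in -d. The stems ending in -d (hawekod → hawekoddak, neped → nepeddak, modhud → modhuddak) double the final consonant and add -ak.
The other patterns: stems ending in -e add -oth; stems ending in -g add the prefix ha-; stems ending in -h or -l add go- … -ob around the stem.
So rufod → rufoddak.

rufoddak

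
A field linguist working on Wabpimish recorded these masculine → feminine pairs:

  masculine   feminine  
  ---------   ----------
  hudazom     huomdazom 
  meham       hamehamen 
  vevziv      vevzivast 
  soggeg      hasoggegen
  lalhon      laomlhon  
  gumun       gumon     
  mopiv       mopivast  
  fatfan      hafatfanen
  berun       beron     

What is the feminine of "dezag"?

hadezagen

"dezag" has last vowel 'a'. The stems whose last vowel is 'a' (meham → hamehamen, fatfan → hafatfanen) add ha- … -en around the stem.
The other patterns: stems whose last vowel is 'i' add -ast; stems whose last vowel is 'u' change the last vowel to 'o'; stems whose last vowel is 'o' insert -om- after the first vowel.
So dezag → hadezagen.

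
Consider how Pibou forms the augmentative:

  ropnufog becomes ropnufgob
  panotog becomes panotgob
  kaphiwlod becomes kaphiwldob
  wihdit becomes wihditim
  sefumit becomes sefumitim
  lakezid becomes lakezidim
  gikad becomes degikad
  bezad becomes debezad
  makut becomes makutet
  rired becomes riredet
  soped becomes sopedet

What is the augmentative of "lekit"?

kaphiwlod and lakezid both end in -d yet inflect differently (kaphiwldob, lakezidim), so the final letter is not what conditions the rule; the last vowel is.
"lekit" has last vowel 'i'. The stems whose last vowel is 'i' (wihdit → wihditim, sefumit → sefumitim, lakezid → lakezidim) add -im.
The other patterns: stems whose last vowel is 'o' delete the last vowel and add -ob; stems whose last vowel is 'a' add the prefix de-; stems whose last vowel is 'e' or 'u' add -et.
So lekit → lekitim.

lekitim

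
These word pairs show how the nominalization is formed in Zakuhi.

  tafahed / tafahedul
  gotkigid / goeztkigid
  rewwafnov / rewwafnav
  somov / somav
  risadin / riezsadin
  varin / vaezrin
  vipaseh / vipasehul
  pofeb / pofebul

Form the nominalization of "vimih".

gotkigid and tafahed both end in -d yet inflect differently (goeztkigid, tafahedul), so the final letter is not what conditions the rule; the last vowel is.
"vimih" has last vowel 'i'. The stems whose last vowel is 'i' (varin → vaezrin, risadin → riezsadin, gotkigid → goeztkigid) insert -ez- after the first vowel.
So vimih → viezmih.

viezmih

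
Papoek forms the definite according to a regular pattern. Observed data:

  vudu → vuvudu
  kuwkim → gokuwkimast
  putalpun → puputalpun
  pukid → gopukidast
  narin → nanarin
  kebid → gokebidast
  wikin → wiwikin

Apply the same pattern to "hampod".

"hampod" ends in -d. The stems ending in -d (pukid → gopukidast, kebid → gokebidast) add go- … -ast around the stem.
The other pattern: stems ending in -n or -u repeat the first consonant+vowel as a prefix.
So hampod → gohampodast.

gohampodast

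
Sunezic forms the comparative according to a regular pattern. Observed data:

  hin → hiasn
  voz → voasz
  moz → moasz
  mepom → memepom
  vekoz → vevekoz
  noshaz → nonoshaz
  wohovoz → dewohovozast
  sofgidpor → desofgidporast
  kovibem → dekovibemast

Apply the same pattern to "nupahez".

denupahezast

voz and vekoz both end in -z yet inflect differently (voasz, vevekoz), so the final letter is not what conditions the rule; the number of vowels is.
"nupahez" has 3 vowels. The stems with 3 vowels (wohovoz → dewohovozast, sofgidpor → desofgidporast, kovibem → dekovibemast) add de- … -ast around the stem.
So nupahez → denupahezast.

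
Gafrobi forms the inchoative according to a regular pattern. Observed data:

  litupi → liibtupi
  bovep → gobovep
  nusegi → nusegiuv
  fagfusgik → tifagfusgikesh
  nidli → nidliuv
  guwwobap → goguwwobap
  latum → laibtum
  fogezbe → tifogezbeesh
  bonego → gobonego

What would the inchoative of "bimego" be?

gobimego

"bimego" begins with b-. The stems beginning with b- (bonego → gobonego, bovep → gobovep) add the prefix go-.
So bimego → gobimego.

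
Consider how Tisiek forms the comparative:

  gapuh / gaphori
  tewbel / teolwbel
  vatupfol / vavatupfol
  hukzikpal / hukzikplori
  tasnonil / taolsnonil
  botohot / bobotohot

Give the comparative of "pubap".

tewbel and hukzikpal both end in -l yet inflect differently (teolwbel, hukzikplori), so the final letter is not what conditions the rule; the last vowel is.
"pubap" has last vowel 'a'. The one such stem in the data (hukzikpal → hukzikplori) deletes the last vowel and adds -ori (as does gapuh), so the same rule applies.
So pubap → pubpori.

pubpori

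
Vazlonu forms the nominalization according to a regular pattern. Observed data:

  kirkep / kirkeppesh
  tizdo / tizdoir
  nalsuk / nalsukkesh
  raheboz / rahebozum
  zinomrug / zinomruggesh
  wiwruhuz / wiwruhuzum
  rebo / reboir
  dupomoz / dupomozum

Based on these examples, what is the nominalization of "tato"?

dupomoz and tizdo both have last vowel 'o' yet inflect differently (dupomozum, tizdoir), so the last vowel is not what conditions the rule; the final letter is.
"tato" ends in -o. The stems ending in -o (tizdo → tizdoir, rebo → reboir) add -ir.
The other patterns: stems ending in -z add -um; stems ending in -g, -k or -p double the final consonant and add -esh.
So tato → tatoir.

tatoir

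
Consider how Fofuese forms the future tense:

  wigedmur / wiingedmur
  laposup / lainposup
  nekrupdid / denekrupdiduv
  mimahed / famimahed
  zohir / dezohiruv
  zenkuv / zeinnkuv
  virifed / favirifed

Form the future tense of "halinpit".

dehalinpituv

virifed and nekrupdid both end in -d yet inflect differently (favirifed, denekrupdiduv), so the final letter is not what conditions the rule; the last vowel is.
"halinpit" has last vowel 'i'. The stems whose last vowel is 'i' (nekrupdid → denekrupdiduv, zohir → dezohiruv) add de- … -uv around the stem.
The other patterns: stems whose last vowel is 'e' add the prefix fa-; stems whose last vowel is 'u' insert -in- after the first vowel.
So halinpit → dehalinpituv.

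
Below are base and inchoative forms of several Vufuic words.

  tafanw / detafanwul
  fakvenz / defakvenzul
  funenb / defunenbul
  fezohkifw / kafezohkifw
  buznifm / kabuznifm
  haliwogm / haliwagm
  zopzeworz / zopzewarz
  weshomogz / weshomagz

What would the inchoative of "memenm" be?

dememenmul

tafanw and fezohkifw both end in -w yet inflect differently (detafanwul, kafezohkifw), so the final letter is not what conditions the rule; the second-to-last letter is.
"memenm" has second-to-last letter 'n'. The stems whose second-to-last letter is 'n' (tafanw → detafanwul, fakvenz → defakvenzul, funenb → defunenbul) add de- … -ul around the stem.
The other patterns: stems whose second-to-last letter is 'f' add the prefix ka-; stems whose second-to-last letter is 'g' or 'r' change the last vowel to 'a'.
So memenm → dememenmul.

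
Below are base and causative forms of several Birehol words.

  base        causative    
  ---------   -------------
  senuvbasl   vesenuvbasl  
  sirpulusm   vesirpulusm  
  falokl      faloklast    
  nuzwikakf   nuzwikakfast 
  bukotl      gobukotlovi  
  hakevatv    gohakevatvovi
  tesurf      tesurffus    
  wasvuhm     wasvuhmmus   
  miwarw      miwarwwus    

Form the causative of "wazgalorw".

"wazgalorw" has second-to-last letter 'r'. The stems whose second-to-last letter is 'r' (tesurf → tesurffus, miwarw → miwarwwus) double the final consonant and add -us.
So wazgalorw → wazgalorwwus.

wazgalorwwus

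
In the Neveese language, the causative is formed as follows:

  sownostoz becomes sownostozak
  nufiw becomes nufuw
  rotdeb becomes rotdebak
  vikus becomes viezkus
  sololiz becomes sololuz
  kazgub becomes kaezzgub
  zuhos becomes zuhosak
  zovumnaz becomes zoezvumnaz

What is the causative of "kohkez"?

kohkezak

"kohkez" has last vowel 'e'. The one such stem in the data (rotdeb → rotdebak) adds -ak, so the same rule applies.
The other patterns: stems whose last vowel is 'i' change the last vowel to 'u'; stems whose last vowel is 'a' or 'u' insert -ez- after the first vowel.
So kohkez → kohkezak.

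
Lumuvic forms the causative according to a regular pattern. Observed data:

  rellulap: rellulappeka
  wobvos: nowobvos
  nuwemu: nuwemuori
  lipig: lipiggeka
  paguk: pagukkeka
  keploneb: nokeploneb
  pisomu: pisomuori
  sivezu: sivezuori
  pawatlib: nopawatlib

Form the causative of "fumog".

pawatlib and lipig both have last vowel 'i' yet inflect differently (nopawatlib, lipiggeka), so the last vowel is not what conditions the rule; the final letter is.
"fumog" ends in -g. The one such stem in the data (lipig → lipiggeka) doubles the final consonant and adds -eka (as do paguk, rellulap), so the same rule applies.
The other patterns: stems ending in -b or -s add the prefix no-; stems ending in -u add -ori.
So fumog → fumoggeka.

fumoggeka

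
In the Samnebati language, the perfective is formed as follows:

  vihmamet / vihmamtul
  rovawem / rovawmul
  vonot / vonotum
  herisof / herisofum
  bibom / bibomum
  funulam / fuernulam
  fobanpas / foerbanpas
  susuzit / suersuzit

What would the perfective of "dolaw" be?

doerlaw

vihmamet and vonot both end in -t yet inflect differently (vihmamtul, vonotum), so the final letter is not what conditions the rule; the last vowel is.
"dolaw" has last vowel 'a'. The stems whose last vowel is 'a' (funulam → fuernulam, fobanpas → foerbanpas) insert -er- after the first vowel.
The other patterns: stems whose last vowel is 'e' delete the last vowel and add -ul; stems whose last vowel is 'o' add -um.
So dolaw → doerlaw.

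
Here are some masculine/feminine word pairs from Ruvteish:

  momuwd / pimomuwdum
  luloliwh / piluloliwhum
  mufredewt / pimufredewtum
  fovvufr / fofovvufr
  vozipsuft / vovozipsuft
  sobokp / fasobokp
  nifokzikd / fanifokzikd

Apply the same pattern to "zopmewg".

pizopmewgum

"zopmewg" has second-to-last letter 'w'. The stems whose second-to-last letter is 'w' (momuwd → pimomuwdum, luloliwh → piluloliwhum, mufredewt → pimufredewtum) add pi- … -um around the stem.
So zopmewg → pizopmewgum.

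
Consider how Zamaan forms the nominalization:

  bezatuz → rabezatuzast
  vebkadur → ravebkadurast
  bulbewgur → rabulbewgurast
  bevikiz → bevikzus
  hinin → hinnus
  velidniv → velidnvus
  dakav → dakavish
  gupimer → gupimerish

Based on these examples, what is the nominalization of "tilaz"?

bezatuz and bevikiz both end in -z yet inflect differently (rabezatuzast, bevikzus), so the final letter is not what conditions the rule; the last vowel is.
"tilaz" has last vowel 'a'. The one such stem in the data (dakav → dakavish) adds -ish, so the same rule applies.
The other patterns: stems whose last vowel is 'u' add ra- … -ast around the stem; stems whose last vowel is 'i' delete the last vowel and add -us.
So tilaz → tilazish.

tilazish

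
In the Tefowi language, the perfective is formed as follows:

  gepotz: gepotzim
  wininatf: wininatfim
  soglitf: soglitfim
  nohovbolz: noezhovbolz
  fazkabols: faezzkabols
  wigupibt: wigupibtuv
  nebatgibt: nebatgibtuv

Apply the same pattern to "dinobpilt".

"dinobpilt" has second-to-last letter 'l'. The stems whose second-to-last letter is 'l' (fazkabols → faezzkabols, nohovbolz → noezhovbolz) insert -ez- after the first vowel.
So dinobpilt → dieznobpilt.

dieznobpilt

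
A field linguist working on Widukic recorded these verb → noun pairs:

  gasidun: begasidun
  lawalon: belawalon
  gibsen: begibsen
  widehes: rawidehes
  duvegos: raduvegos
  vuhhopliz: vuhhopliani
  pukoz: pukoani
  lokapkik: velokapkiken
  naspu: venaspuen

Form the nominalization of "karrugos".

"karrugos" ends in -s. The stems ending in -s (widehes → rawidehes, duvegos → raduvegos) add the prefix ra-.
So karrugos → rakarrugos.

rakarrugos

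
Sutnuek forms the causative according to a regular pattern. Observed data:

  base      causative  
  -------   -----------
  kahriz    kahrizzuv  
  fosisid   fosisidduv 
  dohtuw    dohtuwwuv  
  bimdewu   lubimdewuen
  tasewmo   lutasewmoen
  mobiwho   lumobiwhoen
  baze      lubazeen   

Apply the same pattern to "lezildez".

lezildezzuv

"lezildez" ends in a consonant. The stems ending in a consonant (kahriz → kahrizzuv, fosisid → fosisidduv, dohtuw → dohtuwwuv) double the final consonant and add -uv.
The other pattern: stems ending in a vowel add lu- … -en around the stem.
So lezildez → lezildezzuv.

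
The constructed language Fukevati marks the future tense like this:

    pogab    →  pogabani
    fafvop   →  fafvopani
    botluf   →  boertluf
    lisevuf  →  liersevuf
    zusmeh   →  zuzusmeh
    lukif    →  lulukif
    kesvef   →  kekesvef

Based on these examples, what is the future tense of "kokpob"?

botluf and lukif both end in -f yet inflect differently (boertluf, lulukif), so the final letter is not what conditions the rule; the last vowel is.
"kokpob" has last vowel 'o'. The one such stem in the data (fafvop → fafvopani) adds -ani, so the same rule applies.
So kokpob → kokpobani.

kokpobani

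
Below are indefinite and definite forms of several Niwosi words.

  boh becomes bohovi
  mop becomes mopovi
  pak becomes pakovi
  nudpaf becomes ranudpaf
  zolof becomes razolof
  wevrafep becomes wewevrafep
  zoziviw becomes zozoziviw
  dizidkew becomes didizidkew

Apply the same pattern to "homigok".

hohomigok

"homigok" has 3 vowels. The stems with 3 vowels (wevrafep → wewevrafep, zoziviw → zozoziviw, dizidkew → didizidkew) repeat the first consonant+vowel as a prefix.
The other patterns: stems with 1 vowel add -ovi; stems with 2 vowels add the prefix ra-.
So homigok → hohomigok.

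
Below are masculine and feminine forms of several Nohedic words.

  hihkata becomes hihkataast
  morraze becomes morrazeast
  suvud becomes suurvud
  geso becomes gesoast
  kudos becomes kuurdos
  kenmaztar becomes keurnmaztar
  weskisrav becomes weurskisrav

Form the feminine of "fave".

faveast

hihkata and kenmaztar both have last vowel 'a' yet inflect differently (hihkataast, keurnmaztar), so the last vowel is not what conditions the rule; whether the stem ends in a vowel or a consonant is.
"fave" ends in a vowel. The stems ending in a vowel (geso → gesoast, morraze → morrazeast, hihkata → hihkataast) add -ast.
The other pattern: stems ending in a consonant insert -ur- after the first vowel.
So fave → faveast.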